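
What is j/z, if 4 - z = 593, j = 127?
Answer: -127/589 ≈ -0.21562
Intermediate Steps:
z = -589 (z = 4 - 1*593 = 4 - 593 = -589)
j/z = 127/(-589) = 127*(-1/589) = -127/589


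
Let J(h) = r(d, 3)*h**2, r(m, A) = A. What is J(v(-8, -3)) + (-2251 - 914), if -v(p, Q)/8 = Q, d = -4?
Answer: -1437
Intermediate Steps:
v(p, Q) = -8*Q
J(h) = 3*h**2
J(v(-8, -3)) + (-2251 - 914) = 3*(-8*(-3))**2 + (-2251 - 914) = 3*24**2 - 3165 = 3*576 - 3165 = 1728 - 3165 = -1437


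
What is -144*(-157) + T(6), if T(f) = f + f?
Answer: 22620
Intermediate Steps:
T(f) = 2*f
-144*(-157) + T(6) = -144*(-157) + 2*6 = 22608 + 12 = 22620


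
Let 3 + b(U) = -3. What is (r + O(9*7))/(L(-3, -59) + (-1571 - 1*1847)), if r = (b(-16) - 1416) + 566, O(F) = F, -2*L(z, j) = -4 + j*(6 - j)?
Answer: 1586/2997 ≈ 0.52920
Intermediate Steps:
L(z, j) = 2 - j*(6 - j)/2 (L(z, j) = -(-4 + j*(6 - j))/2 = 2 - j*(6 - j)/2)
b(U) = -6 (b(U) = -3 - 3 = -6)
r = -856 (r = (-6 - 1416) + 566 = -1422 + 566 = -856)
(r + O(9*7))/(L(-3, -59) + (-1571 - 1*1847)) = (-856 + 9*7)/((2 + (½)*(-59)² - 3*(-59)) + (-1571 - 1*1847)) = (-856 + 63)/((2 + (½)*3481 + 177) + (-1571 - 1847)) = -793/((2 + 3481/2 + 177) - 3418) = -793/(3839/2 - 3418) = -793/(-2997/2) = -793*(-2/2997) = 1586/2997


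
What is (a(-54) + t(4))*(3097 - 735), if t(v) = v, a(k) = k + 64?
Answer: 33068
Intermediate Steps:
a(k) = 64 + k
(a(-54) + t(4))*(3097 - 735) = ((64 - 54) + 4)*(3097 - 735) = (10 + 4)*2362 = 14*2362 = 33068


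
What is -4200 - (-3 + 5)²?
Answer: -4204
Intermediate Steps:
-4200 - (-3 + 5)² = -4200 - 1*2² = -4200 - 1*4 = -4200 - 4 = -4204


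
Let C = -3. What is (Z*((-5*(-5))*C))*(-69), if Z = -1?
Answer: -5175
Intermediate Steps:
(Z*((-5*(-5))*C))*(-69) = -(-5*(-5))*(-3)*(-69) = -25*(-3)*(-69) = -1*(-75)*(-69) = 75*(-69) = -5175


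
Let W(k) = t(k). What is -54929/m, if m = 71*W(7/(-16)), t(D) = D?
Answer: 125552/71 ≈ 1768.3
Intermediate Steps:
W(k) = k
m = -497/16 (m = 71*(7/(-16)) = 71*(7*(-1/16)) = 71*(-7/16) = -497/16 ≈ -31.063)
-54929/m = -54929/(-497/16) = -54929*(-16/497) = 125552/71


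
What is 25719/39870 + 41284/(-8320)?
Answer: -2386685/552864 ≈ -4.3169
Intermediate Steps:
25719/39870 + 41284/(-8320) = 25719*(1/39870) + 41284*(-1/8320) = 8573/13290 - 10321/2080 = -2386685/552864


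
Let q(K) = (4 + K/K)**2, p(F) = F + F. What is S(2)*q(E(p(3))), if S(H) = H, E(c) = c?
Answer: 50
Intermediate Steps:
p(F) = 2*F
q(K) = 25 (q(K) = (4 + 1)**2 = 5**2 = 25)
S(2)*q(E(p(3))) = 2*25 = 50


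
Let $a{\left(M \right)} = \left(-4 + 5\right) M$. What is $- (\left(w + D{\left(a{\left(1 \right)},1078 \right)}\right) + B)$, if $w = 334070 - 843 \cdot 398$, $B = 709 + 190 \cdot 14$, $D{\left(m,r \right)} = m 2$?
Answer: $-1927$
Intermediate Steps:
$a{\left(M \right)} = M$ ($a{\left(M \right)} = 1 M = M$)
$D{\left(m,r \right)} = 2 m$
$B = 3369$ ($B = 709 + 2660 = 3369$)
$w = -1444$ ($w = 334070 - 335514 = -1444$)
$- (\left(w + D{\left(a{\left(1 \right)},1078 \right)}\right) + B) = - (\left(-1444 + 2 \cdot 1\right) + 3369) = - (\left(-1444 + 2\right) + 3369) = - (-1442 + 3369) = \left(-1\right) 1927 = -1927$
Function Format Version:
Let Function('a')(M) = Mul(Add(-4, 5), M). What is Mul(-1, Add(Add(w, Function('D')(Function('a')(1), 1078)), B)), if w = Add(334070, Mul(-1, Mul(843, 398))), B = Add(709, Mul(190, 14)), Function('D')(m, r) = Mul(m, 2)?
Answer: -1927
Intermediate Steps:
Function('a')(M) = M (Function('a')(M) = Mul(1, M) = M)
Function('D')(m, r) = Mul(2, m)
B = 3369 (B = Add(709, 2660) = 3369)
w = -1444 (w = Add(334070, Mul(-1, 335514)) = Add(334070, -335514) = -1444)
Mul(-1, Add(Add(w, Function('D')(Function('a')(1), 1078)), B)) = Mul(-1, Add(Add(-1444, Mul(2, 1)), 3369)) = Mul(-1, Add(Add(-1444, 2), 3369)) = Mul(-1, Add(-1442, 3369)) = Mul(-1, 1927) = -1927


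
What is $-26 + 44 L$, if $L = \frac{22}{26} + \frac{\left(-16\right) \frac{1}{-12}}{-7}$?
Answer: $\frac{778}{273} \approx 2.8498$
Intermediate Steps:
$L = \frac{179}{273}$ ($L = 22 \cdot \frac{1}{26} + \left(-16\right) \left(- \frac{1}{12}\right) \left(- \frac{1}{7}\right) = \frac{11}{13} + \frac{4}{3} \left(- \frac{1}{7}\right) = \frac{11}{13} - \frac{4}{21} = \frac{179}{273} \approx 0.65568$)
$-26 + 44 L = -26 + 44 \cdot \frac{179}{273} = -26 + \frac{7876}{273} = \frac{778}{273}$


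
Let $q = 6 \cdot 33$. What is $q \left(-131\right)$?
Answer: $-25938$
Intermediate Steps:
$q = 198$
$q \left(-131\right) = 198 \left(-131\right) = -25938$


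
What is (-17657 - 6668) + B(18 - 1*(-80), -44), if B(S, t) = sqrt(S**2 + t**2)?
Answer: -24325 + 2*sqrt(2885) ≈ -24218.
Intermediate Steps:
(-17657 - 6668) + B(18 - 1*(-80), -44) = (-17657 - 6668) + sqrt((18 - 1*(-80))**2 + (-44)**2) = -24325 + sqrt((18 + 80)**2 + 1936) = -24325 + sqrt(98**2 + 1936) = -24325 + sqrt(9604 + 1936) = -24325 + sqrt(11540) = -24325 + 2*sqrt(2885)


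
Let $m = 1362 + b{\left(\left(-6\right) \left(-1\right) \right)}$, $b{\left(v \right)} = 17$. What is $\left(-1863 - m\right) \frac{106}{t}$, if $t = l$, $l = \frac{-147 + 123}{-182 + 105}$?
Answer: $- \frac{6615301}{6} \approx -1.1026 \cdot 10^{6}$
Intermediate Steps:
$m = 1379$ ($m = 1362 + 17 = 1379$)
$l = \frac{24}{77}$ ($l = - \frac{24}{-77} = \left(-24\right) \left(- \frac{1}{77}\right) = \frac{24}{77} \approx 0.31169$)
$t = \frac{24}{77} \approx 0.31169$
$\left(-1863 - m\right) \frac{106}{t} = \left(-1863 - 1379\right) \frac{106}{\frac{24}{77}} = \left(-1863 - 1379\right) 106 \cdot \frac{77}{24} = \left(-3242\right) \frac{4081}{12} = - \frac{6615301}{6}$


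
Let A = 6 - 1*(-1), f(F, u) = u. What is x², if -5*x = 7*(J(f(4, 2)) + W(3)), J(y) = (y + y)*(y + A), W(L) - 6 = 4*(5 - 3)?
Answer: 4900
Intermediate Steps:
A = 7 (A = 6 + 1 = 7)
W(L) = 14 (W(L) = 6 + 4*(5 - 3) = 6 + 4*2 = 6 + 8 = 14)
J(y) = 2*y*(7 + y) (J(y) = (y + y)*(y + 7) = (2*y)*(7 + y) = 2*y*(7 + y))
x = -70 (x = -7*(2*2*(7 + 2) + 14)/5 = -7*(2*2*9 + 14)/5 = -7*(36 + 14)/5 = -7*50/5 = -⅕*350 = -70)
x² = (-70)² = 4900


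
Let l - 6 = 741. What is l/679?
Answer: 747/679 ≈ 1.1001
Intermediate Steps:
l = 747 (l = 6 + 741 = 747)
l/679 = 747/679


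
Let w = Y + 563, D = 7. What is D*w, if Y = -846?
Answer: -1981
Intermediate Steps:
w = -283 (w = -846 + 563 = -283)
D*w = 7*(-283) = -1981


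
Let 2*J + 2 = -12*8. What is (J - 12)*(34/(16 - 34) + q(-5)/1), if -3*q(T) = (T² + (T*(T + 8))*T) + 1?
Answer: 19520/9 ≈ 2168.9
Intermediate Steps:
J = -49 (J = -1 + (-12*8)/2 = -1 + (½)*(-96) = -1 - 48 = -49)
q(T) = -⅓ - T²/3 - T²*(8 + T)/3 (q(T) = -((T² + (T*(T + 8))*T) + 1)/3 = -((T² + (T*(8 + T))*T) + 1)/3 = -((T² + T²*(8 + T)) + 1)/3 = -(1 + T² + T²*(8 + T))/3 = -⅓ - T²/3 - T²*(8 + T)/3)
(J - 12)*(34/(16 - 34) + q(-5)/1) = (-49 - 12)*(34/(16 - 34) + (-⅓ - 3*(-5)² - ⅓*(-5)³)/1) = -61*(34/(-18) + (-⅓ - 3*25 - ⅓*(-125))*1) = -61*(34*(-1/18) + (-⅓ - 75 + 125/3)*1) = -61*(-17/9 - 101/3*1) = -61*(-17/9 - 101/3) = -61*(-320/9) = 19520/9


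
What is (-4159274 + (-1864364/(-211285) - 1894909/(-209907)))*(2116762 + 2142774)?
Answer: -785730384662521057794512/44350200495 ≈ -1.7717e+13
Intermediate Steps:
(-4159274 + (-1864364/(-211285) - 1894909/(-209907)))*(2116762 + 2142774) = (-4159274 + (-1864364*(-1/211285) - 1894909*(-1/209907)))*4259536 = (-4159274 + (1864364/211285 + 1894909/209907))*4259536 = (-4159274 + 791708902213/44350200495)*4259536 = -184463844104738417/44350200495*4259536 = -785730384662521057794512/44350200495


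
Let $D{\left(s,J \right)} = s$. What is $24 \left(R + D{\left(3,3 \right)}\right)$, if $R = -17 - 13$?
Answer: $-648$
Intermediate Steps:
$R = -30$ ($R = -17 - 13 = -30$)
$24 \left(R + D{\left(3,3 \right)}\right) = 24 \left(-30 + 3\right) = 24 \left(-27\right) = -648$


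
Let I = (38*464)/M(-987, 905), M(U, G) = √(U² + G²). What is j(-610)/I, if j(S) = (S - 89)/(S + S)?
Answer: 699*√1793194/21511040 ≈ 0.043514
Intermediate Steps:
M(U, G) = √(G² + U²)
j(S) = (-89 + S)/(2*S) (j(S) = (-89 + S)/((2*S)) = (-89 + S)*(1/(2*S)) = (-89 + S)/(2*S))
I = 8816*√1793194/896597 (I = (38*464)/(√(905² + (-987)²)) = 17632/(√(819025 + 974169)) = 17632/(√1793194) = 17632*(√1793194/1793194) = 8816*√1793194/896597 ≈ 13.167)
j(-610)/I = ((½)*(-89 - 610)/(-610))/((8816*√1793194/896597)) = ((½)*(-1/610)*(-699))*(√1793194/17632) = 699*(√1793194/17632)/1220 = 699*√1793194/21511040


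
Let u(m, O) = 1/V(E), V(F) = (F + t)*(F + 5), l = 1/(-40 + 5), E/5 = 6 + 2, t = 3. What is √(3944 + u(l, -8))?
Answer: √1640802815/645 ≈ 62.801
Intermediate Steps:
E = 40 (E = 5*(6 + 2) = 5*8 = 40)
l = -1/35 (l = 1/(-35) = -1/35 ≈ -0.028571)
V(F) = (3 + F)*(5 + F) (V(F) = (F + 3)*(F + 5) = (3 + F)*(5 + F))
u(m, O) = 1/1935 (u(m, O) = 1/(15 + 40² + 8*40) = 1/(15 + 1600 + 320) = 1/1935)
√(3944 + u(l, -8)) = √(3944 + 1/1935) = √(7631641/1935) = √1640802815/645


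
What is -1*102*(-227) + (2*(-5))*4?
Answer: 23114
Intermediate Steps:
-1*102*(-227) + (2*(-5))*4 = -102*(-227) - 10*4 = 23154 - 40 = 23114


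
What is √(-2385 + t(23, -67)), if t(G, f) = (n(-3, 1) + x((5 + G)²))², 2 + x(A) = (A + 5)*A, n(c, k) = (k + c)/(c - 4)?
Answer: 3*√2083230342615/7 ≈ 6.1857e+5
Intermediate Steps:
n(c, k) = (c + k)/(-4 + c)
x(A) = -2 + A*(5 + A) (x(A) = -2 + (A + 5)*A = -2 + (5 + A)*A = -2 + A*(5 + A))
t(G, f) = (-12/7 + (5 + G)⁴ + 5*(5 + G)²)² (t(G, f) = ((-3 + 1)/(-4 - 3) + (-2 + ((5 + G)²)² + 5*(5 + G)²))² = (-2/(-7) + (-2 + (5 + G)⁴ + 5*(5 + G)²))² = (-⅐*(-2) + (-2 + (5 + G)⁴ + 5*(5 + G)²))² = (2/7 + (-2 + (5 + G)⁴ + 5*(5 + G)²))² = (-12/7 + (5 + G)⁴ + 5*(5 + G)²)²)
√(-2385 + t(23, -67)) = √(-2385 + (-12 + 7*(5 + 23)⁴ + 35*(5 + 23)²)²/49) = √(-2385 + (-12 + 7*28⁴ + 35*28²)²/49) = √(-2385 + (-12 + 7*614656 + 35*784)²/49) = √(-2385 + (-12 + 4302592 + 27440)²/49) = √(-2385 + (1/49)*4330020²) = √(-2385 + (1/49)*18749073200400) = √(-2385 + 18749073200400/49) = √(18749073083535/49) = 3*√2083230342615/7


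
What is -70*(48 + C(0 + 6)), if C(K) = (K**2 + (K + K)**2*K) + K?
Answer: -66780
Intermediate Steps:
C(K) = K + K**2 + 4*K**3 (C(K) = (K**2 + (2*K)**2*K) + K = (K**2 + (4*K**2)*K) + K = (K**2 + 4*K**3) + K = K + K**2 + 4*K**3)
-70*(48 + C(0 + 6)) = -70*(48 + (0 + 6)*(1 + (0 + 6) + 4*(0 + 6)**2)) = -70*(48 + 6*(1 + 6 + 4*6**2)) = -70*(48 + 6*(1 + 6 + 4*36)) = -70*(48 + 6*(1 + 6 + 144)) = -70*(48 + 6*151) = -70*(48 + 906) = -70*954 = -66780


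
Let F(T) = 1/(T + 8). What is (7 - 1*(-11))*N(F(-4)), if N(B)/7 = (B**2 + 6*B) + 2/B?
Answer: 9639/8 ≈ 1204.9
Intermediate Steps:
F(T) = 1/(8 + T)
N(B) = 7*B**2 + 14/B + 42*B (N(B) = 7*((B**2 + 6*B) + 2/B) = 7*(B**2 + 2/B + 6*B) = 7*B**2 + 14/B + 42*B)
(7 - 1*(-11))*N(F(-4)) = (7 - 1*(-11))*(7*(2 + (1/(8 - 4))**2*(6 + 1/(8 - 4)))/(1/(8 - 4))) = (7 + 11)*(7*(2 + (1/4)**2*(6 + 1/4))/(1/4)) = 18*(7*(2 + (1/4)**2*(6 + 1/4))/(1/4)) = 18*(7*4*(2 + (1/16)*(25/4))) = 18*(7*4*(2 + 25/64)) = 18*(7*4*(153/64)) = 18*(1071/16) = 9639/8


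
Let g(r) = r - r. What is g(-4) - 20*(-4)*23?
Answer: 1840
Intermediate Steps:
g(r) = 0
g(-4) - 20*(-4)*23 = 0 - 20*(-4)*23 = 0 + 80*23 = 0 + 1840 = 1840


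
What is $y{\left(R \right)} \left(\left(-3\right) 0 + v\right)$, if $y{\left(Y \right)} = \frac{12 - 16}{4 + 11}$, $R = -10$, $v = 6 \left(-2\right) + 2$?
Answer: $\frac{8}{3} \approx 2.6667$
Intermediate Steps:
$v = -10$ ($v = -12 + 2 = -10$)
$y{\left(Y \right)} = - \frac{4}{15}$
$y{\left(R \right)} \left(\left(-3\right) 0 + v\right) = - \frac{4 \left(\left(-3\right) 0 - 10\right)}{15} = - \frac{4 \left(0 - 10\right)}{15} = \left(- \frac{4}{15}\right) \left(-10\right) = \frac{8}{3}$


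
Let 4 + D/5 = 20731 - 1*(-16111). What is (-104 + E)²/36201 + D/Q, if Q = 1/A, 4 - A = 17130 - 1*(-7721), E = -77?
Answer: -165676371802169/36201 ≈ -4.5766e+9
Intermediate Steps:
D = 184190 (D = -20 + 5*(20731 - 1*(-16111)) = -20 + 5*(20731 + 16111) = -20 + 5*36842 = -20 + 184210 = 184190)
A = -24847 (A = 4 - (17130 - 1*(-7721)) = 4 - (17130 + 7721) = 4 - 1*24851 = 4 - 24851 = -24847)
Q = -1/24847 (Q = 1/(-24847) = -1/24847 ≈ -4.0246e-5)
(-104 + E)²/36201 + D/Q = (-104 - 77)²/36201 + 184190/(-1/24847) = (-181)²*(1/36201) + 184190*(-24847) = 32761*(1/36201) - 4576568930 = 32761/36201 - 4576568930 = -165676371802169/36201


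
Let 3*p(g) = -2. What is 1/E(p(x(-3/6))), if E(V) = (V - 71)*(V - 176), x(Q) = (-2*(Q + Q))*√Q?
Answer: 9/113950 ≈ 7.8982e-5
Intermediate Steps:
x(Q) = -4*Q^(3/2) (x(Q) = (-4*Q)*√Q = -4*Q^(3/2))
p(g) = -⅔ (p(g) = (⅓)*(-2) = -⅔)
E(V) = (-176 + V)*(-71 + V) (E(V) = (-71 + V)*(-176 + V) = (-176 + V)*(-71 + V))
1/E(p(x(-3/6))) = 1/(12496 + (-⅔)² - 247*(-⅔)) = 1/(12496 + 4/9 + 494/3) = 1/(113950/9) = 9/113950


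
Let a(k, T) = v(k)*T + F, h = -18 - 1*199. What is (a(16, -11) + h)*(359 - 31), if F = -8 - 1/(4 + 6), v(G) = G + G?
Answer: -946444/5 ≈ -1.8929e+5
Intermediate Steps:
v(G) = 2*G
F = -81/10 (F = -8 - 1/10 = -81/10 ≈ -8.1000)
h = -217 (h = -18 - 199 = -217)
a(k, T) = -81/10 + 2*T*k (a(k, T) = (2*k)*T - 81/10 = 2*T*k - 81/10 = -81/10 + 2*T*k)
(a(16, -11) + h)*(359 - 31) = ((-81/10 + 2*(-11)*16) - 217)*(359 - 31) = ((-81/10 - 352) - 217)*328 = (-3601/10 - 217)*328 = -5771/10*328 = -946444/5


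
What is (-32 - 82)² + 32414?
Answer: 45410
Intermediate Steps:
(-32 - 82)² + 32414 = (-114)² + 32414 = 12996 + 32414 = 45410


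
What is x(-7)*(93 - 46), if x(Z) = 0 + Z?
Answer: -329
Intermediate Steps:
x(Z) = Z
x(-7)*(93 - 46) = -7*(93 - 46) = -7*47 = -329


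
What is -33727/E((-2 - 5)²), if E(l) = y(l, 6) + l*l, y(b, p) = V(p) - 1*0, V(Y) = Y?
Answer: -1163/83 ≈ -14.012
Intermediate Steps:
y(b, p) = p (y(b, p) = p - 1*0 = p + 0 = p)
E(l) = 6 + l² (E(l) = 6 + l*l = 6 + l²)
-33727/E((-2 - 5)²) = -33727/(6 + ((-2 - 5)²)²) = -33727/(6 + ((-7)²)²) = -33727/(6 + 49²) = -33727/(6 + 2401) = -33727/2407 = -33727*1/2407 = -1163/83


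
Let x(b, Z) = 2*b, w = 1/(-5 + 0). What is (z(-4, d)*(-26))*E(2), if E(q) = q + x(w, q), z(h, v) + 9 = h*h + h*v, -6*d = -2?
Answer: -3536/15 ≈ -235.73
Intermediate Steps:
d = ⅓ (d = -⅙*(-2) = ⅓ ≈ 0.33333)
z(h, v) = -9 + h² + h*v (z(h, v) = -9 + (h*h + h*v) = -9 + (h² + h*v) = -9 + h² + h*v)
w = -⅕ (w = 1/(-5) = -⅕ ≈ -0.20000)
E(q) = -⅖ + q (E(q) = q + 2*(-⅕) = q - ⅖ = -⅖ + q)
(z(-4, d)*(-26))*E(2) = ((-9 + (-4)² - 4*⅓)*(-26))*(-⅖ + 2) = ((-9 + 16 - 4/3)*(-26))*(8/5) = ((17/3)*(-26))*(8/5) = -442/3*8/5 = -3536/15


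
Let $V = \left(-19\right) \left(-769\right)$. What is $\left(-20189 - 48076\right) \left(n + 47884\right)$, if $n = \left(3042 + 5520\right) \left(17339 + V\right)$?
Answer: $-18677562314760$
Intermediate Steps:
$V = 14611$
$n = 273555900$ ($n = \left(3042 + 5520\right) \left(17339 + 14611\right) = 8562 \cdot 31950 = 273555900$)
$\left(-20189 - 48076\right) \left(n + 47884\right) = \left(-20189 - 48076\right) \left(273555900 + 47884\right) = \left(-68265\right) 273603784 = -18677562314760$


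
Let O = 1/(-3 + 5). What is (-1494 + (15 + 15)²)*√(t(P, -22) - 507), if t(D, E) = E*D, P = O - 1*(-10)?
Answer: -1782*I*√82 ≈ -16137.0*I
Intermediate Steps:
O = ½ (O = 1/2 = ½ ≈ 0.50000)
P = 21/2 (P = ½ - 1*(-10) = ½ + 10 = 21/2 ≈ 10.500)
t(D, E) = D*E
(-1494 + (15 + 15)²)*√(t(P, -22) - 507) = (-1494 + (15 + 15)²)*√((21/2)*(-22) - 507) = (-1494 + 30²)*√(-231 - 507) = (-1494 + 900)*√(-738) = -1782*I*√82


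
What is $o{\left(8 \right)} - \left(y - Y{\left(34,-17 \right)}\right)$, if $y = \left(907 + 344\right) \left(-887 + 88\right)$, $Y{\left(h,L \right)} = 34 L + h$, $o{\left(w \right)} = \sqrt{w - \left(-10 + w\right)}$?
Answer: $999005 + \sqrt{10} \approx 9.9901 \cdot 10^{5}$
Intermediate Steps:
$o{\left(w \right)} = \sqrt{10}$
$Y{\left(h,L \right)} = h + 34 L$
$y = -999549$ ($y = 1251 \left(-799\right) = -999549$)
$o{\left(8 \right)} - \left(y - Y{\left(34,-17 \right)}\right) = \sqrt{10} + \left(\left(34 + 34 \left(-17\right)\right) - -999549\right) = \sqrt{10} + \left(\left(34 - 578\right) + 999549\right) = \sqrt{10} + \left(-544 + 999549\right) = \sqrt{10} + 999005 = 999005 + \sqrt{10}$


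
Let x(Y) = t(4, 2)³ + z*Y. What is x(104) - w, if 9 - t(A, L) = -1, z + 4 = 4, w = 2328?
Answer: -1328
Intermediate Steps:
z = 0 (z = -4 + 4 = 0)
t(A, L) = 10 (t(A, L) = 9 - 1*(-1) = 9 + 1 = 10)
x(Y) = 1000 (x(Y) = 10³ + 0*Y = 1000 + 0 = 1000)
x(104) - w = 1000 - 1*2328 = 1000 - 2328 = -1328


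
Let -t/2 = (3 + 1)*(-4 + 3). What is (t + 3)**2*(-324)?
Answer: -39204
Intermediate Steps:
t = 8 (t = -2*(3 + 1)*(-4 + 3) = -8*(-1) = -2*(-4) = 8)
(t + 3)**2*(-324) = (8 + 3)**2*(-324) = 11**2*(-324) = 121*(-324) = -39204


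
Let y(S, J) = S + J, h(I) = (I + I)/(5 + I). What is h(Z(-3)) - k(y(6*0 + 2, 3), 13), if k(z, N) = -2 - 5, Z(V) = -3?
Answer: 4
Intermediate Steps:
h(I) = 2*I/(5 + I) (h(I) = (2*I)/(5 + I) = 2*I/(5 + I))
y(S, J) = J + S
k(z, N) = -7
h(Z(-3)) - k(y(6*0 + 2, 3), 13) = 2*(-3)/(5 - 3) - 1*(-7) = 2*(-3)/2 + 7 = 2*(-3)*(½) + 7 = -3 + 7 = 4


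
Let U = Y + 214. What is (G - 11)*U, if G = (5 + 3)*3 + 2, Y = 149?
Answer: 5445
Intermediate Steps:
G = 26 (G = 8*3 + 2 = 24 + 2 = 26)
U = 363 (U = 149 + 214 = 363)
(G - 11)*U = (26 - 11)*363 = 15*363 = 5445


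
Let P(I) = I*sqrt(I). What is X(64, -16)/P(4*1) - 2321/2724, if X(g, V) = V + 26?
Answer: 271/681 ≈ 0.39794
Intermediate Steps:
X(g, V) = 26 + V
P(I) = I**(3/2)
X(64, -16)/P(4*1) - 2321/2724 = (26 - 16)/((4*1)**(3/2)) - 2321/2724 = 10/(4**(3/2)) - 2321*1/2724 = 10/8 - 2321/2724 = 10*(1/8) - 2321/2724 = 5/4 - 2321/2724 = 271/681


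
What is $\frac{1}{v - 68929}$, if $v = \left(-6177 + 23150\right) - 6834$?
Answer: $- \frac{1}{58790} \approx -1.701 \cdot 10^{-5}$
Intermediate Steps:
$v = 10139$ ($v = 16973 - 6834 = 10139$)
$\frac{1}{v - 68929} = \frac{1}{10139 - 68929} = \frac{1}{-58790} = - \frac{1}{58790}$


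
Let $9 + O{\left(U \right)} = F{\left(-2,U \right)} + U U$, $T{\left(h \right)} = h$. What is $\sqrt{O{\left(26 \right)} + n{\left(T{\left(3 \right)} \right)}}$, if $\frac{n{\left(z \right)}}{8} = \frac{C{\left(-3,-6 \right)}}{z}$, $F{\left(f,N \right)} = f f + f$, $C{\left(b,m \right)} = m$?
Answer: $\sqrt{653} \approx 25.554$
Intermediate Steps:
$F{\left(f,N \right)} = f + f^{2}$ ($F{\left(f,N \right)} = f^{2} + f = f + f^{2}$)
$n{\left(z \right)} = - \frac{48}{z}$ ($n{\left(z \right)} = 8 \left(- \frac{6}{z}\right) = - \frac{48}{z}$)
$O{\left(U \right)} = -7 + U^{2}$ ($O{\left(U \right)} = -9 + \left(- 2 \left(1 - 2\right) + U U\right) = -9 + \left(\left(-2\right) \left(-1\right) + U^{2}\right) = -9 + \left(2 + U^{2}\right) = -7 + U^{2}$)
$\sqrt{O{\left(26 \right)} + n{\left(T{\left(3 \right)} \right)}} = \sqrt{\left(-7 + 26^{2}\right) - \frac{48}{3}} = \sqrt{\left(-7 + 676\right) - 16} = \sqrt{669 - 16} = \sqrt{653}$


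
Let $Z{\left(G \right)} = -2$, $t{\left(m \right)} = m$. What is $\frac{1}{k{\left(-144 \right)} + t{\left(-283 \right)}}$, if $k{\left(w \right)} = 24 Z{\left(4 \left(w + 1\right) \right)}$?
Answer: $- \frac{1}{331} \approx -0.0030211$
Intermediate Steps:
$k{\left(w \right)} = -48$ ($k{\left(w \right)} = 24 \left(-2\right) = -48$)
$\frac{1}{k{\left(-144 \right)} + t{\left(-283 \right)}} = \frac{1}{-48 - 283} = \frac{1}{-331} = - \frac{1}{331}$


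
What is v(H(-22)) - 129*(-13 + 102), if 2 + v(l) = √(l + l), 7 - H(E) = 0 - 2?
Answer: -11483 + 3*√2 ≈ -11479.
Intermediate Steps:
H(E) = 9 (H(E) = 7 - (0 - 2) = 7 - 1*(-2) = 7 + 2 = 9)
v(l) = -2 + √2*√l (v(l) = -2 + √(l + l) = -2 + √(2*l) = -2 + √2*√l)
v(H(-22)) - 129*(-13 + 102) = (-2 + √2*√9) - 129*(-13 + 102) = (-2 + √2*3) - 129*89 = (-2 + 3*√2) - 11481 = -11483 + 3*√2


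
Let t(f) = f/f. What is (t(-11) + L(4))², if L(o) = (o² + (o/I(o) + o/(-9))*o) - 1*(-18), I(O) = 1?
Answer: 196249/81 ≈ 2422.8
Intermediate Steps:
t(f) = 1
L(o) = 18 + 17*o²/9 (L(o) = (o² + (o/1 + o/(-9))*o) - 1*(-18) = (o² + (o*1 + o*(-⅑))*o) + 18 = (o² + (o - o/9)*o) + 18 = (o² + (8*o/9)*o) + 18 = (o² + 8*o²/9) + 18 = 17*o²/9 + 18 = 18 + 17*o²/9)
(t(-11) + L(4))² = (1 + (18 + (17/9)*4²))² = (1 + (18 + (17/9)*16))² = (1 + (18 + 272/9))² = (1 + 434/9)² = (443/9)² = 196249/81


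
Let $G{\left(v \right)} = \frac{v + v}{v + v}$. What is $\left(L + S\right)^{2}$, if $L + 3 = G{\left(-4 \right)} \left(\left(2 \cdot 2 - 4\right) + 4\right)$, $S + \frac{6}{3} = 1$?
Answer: $0$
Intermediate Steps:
$G{\left(v \right)} = 1$ ($G{\left(v \right)} = \frac{2 v}{2 v} = 2 v \frac{1}{2 v} = 1$)
$S = -1$ ($S = -2 + 1 = -1$)
$L = 1$ ($L = -3 + 1 \left(\left(2 \cdot 2 - 4\right) + 4\right) = -3 + 1 \left(\left(4 - 4\right) + 4\right) = -3 + 1 \left(0 + 4\right) = -3 + 1 \cdot 4 = -3 + 4 = 1$)
$\left(L + S\right)^{2} = \left(1 - 1\right)^{2} = 0^{2} = 0$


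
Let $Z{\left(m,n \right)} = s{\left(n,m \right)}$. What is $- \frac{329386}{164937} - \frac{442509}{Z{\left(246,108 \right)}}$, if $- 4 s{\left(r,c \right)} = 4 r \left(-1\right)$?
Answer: $- \frac{8113520069}{1979244} \approx -4099.3$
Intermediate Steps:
$s{\left(r,c \right)} = r$ ($s{\left(r,c \right)} = - \frac{4 r \left(-1\right)}{4} = - \frac{\left(-4\right) r}{4} = r$)
$Z{\left(m,n \right)} = n$
$- \frac{329386}{164937} - \frac{442509}{Z{\left(246,108 \right)}} = - \frac{329386}{164937} - \frac{442509}{108} = \left(-329386\right) \frac{1}{164937} - \frac{147503}{36} = - \frac{329386}{164937} - \frac{147503}{36} = - \frac{8113520069}{1979244}$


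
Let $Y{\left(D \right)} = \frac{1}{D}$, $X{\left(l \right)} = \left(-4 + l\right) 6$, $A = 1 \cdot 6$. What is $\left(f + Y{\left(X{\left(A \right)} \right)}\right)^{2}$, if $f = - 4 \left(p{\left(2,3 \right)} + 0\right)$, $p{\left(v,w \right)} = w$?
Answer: $\frac{20449}{144} \approx 142.01$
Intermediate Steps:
$A = 6$
$X{\left(l \right)} = -24 + 6 l$
$f = -12$ ($f = - 4 \left(3 + 0\right) = \left(-4\right) 3 = -12$)
$\left(f + Y{\left(X{\left(A \right)} \right)}\right)^{2} = \left(-12 + \frac{1}{-24 + 6 \cdot 6}\right)^{2} = \left(-12 + \frac{1}{-24 + 36}\right)^{2} = \left(-12 + \frac{1}{12}\right)^{2} = \left(- \frac{143}{12}\right)^{2} = \frac{20449}{144}$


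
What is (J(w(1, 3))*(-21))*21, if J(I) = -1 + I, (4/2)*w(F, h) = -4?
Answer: 1323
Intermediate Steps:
w(F, h) = -2 (w(F, h) = (½)*(-4) = -2)
(J(w(1, 3))*(-21))*21 = ((-1 - 2)*(-21))*21 = -3*(-21)*21 = 63*21 = 1323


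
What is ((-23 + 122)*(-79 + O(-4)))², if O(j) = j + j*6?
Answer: 112211649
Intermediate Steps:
O(j) = 7*j (O(j) = j + 6*j = 7*j)
((-23 + 122)*(-79 + O(-4)))² = ((-23 + 122)*(-79 + 7*(-4)))² = (99*(-79 - 28))² = (99*(-107))² = (-10593)² = 112211649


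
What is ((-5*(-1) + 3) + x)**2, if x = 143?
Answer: 22801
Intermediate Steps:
((-5*(-1) + 3) + x)**2 = ((-5*(-1) + 3) + 143)**2 = ((5 + 3) + 143)**2 = (8 + 143)**2 = 151**2 = 22801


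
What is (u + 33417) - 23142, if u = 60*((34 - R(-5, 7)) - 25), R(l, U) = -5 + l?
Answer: 11415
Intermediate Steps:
u = 1140 (u = 60*((34 - (-5 - 5)) - 25) = 60*((34 - 1*(-10)) - 25) = 60*((34 + 10) - 25) = 60*(44 - 25) = 60*19 = 1140)
(u + 33417) - 23142 = (1140 + 33417) - 23142 = 34557 - 23142 = 11415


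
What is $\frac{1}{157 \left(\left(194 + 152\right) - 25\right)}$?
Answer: $\frac{1}{50397} \approx 1.9842 \cdot 10^{-5}$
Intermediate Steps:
$\frac{1}{157 \left(\left(194 + 152\right) - 25\right)} = \frac{1}{157 \left(346 - 25\right)} = \frac{1}{157 \cdot 321} = \frac{1}{50397}$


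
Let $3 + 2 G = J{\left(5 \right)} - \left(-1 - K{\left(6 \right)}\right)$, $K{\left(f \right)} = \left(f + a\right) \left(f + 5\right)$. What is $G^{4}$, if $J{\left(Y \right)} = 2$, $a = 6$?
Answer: $18974736$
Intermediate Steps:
$K{\left(f \right)} = \left(5 + f\right) \left(6 + f\right)$ ($K{\left(f \right)} = \left(f + 6\right) \left(f + 5\right) = \left(6 + f\right) \left(5 + f\right) = \left(5 + f\right) \left(6 + f\right)$)
$G = 66$ ($G = - \frac{3}{2} + \frac{2 + \left(\left(\left(30 + 6^{2} + 11 \cdot 6\right) + 6\right) - 5\right)}{2} = - \frac{3}{2} + \frac{2 + \left(\left(\left(30 + 36 + 66\right) + 6\right) - 5\right)}{2} = - \frac{3}{2} + \frac{2 + \left(\left(132 + 6\right) - 5\right)}{2} = - \frac{3}{2} + \frac{2 + \left(138 - 5\right)}{2} = - \frac{3}{2} + \frac{2 + 133}{2} = - \frac{3}{2} + \frac{1}{2} \cdot 135 = - \frac{3}{2} + \frac{135}{2} = 66$)
$G^{4} = 66^{4} = 18974736$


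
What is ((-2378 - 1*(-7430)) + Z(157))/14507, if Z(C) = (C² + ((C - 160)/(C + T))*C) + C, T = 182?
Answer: 3373797/1639291 ≈ 2.0581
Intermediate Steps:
Z(C) = C + C² + C*(-160 + C)/(182 + C) (Z(C) = (C² + ((C - 160)/(C + 182))*C) + C = (C² + ((-160 + C)/(182 + C))*C) + C = (C² + C*(-160 + C)/(182 + C)) + C = C + C² + C*(-160 + C)/(182 + C))
((-2378 - 1*(-7430)) + Z(157))/14507 = ((-2378 - 1*(-7430)) + 157*(22 + 157² + 184*157)/(182 + 157))/14507 = ((-2378 + 7430) + 157*(22 + 24649 + 28888)/339)*(1/14507) = (5052 + 157*(1/339)*53559)*(1/14507) = (5052 + 2802921/113)*(1/14507) = (3373797/113)*(1/14507) = 3373797/1639291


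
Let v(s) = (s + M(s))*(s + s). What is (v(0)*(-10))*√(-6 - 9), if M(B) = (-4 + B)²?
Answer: 0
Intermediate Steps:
v(s) = 2*s*(s + (-4 + s)²) (v(s) = (s + (-4 + s)²)*(s + s) = (s + (-4 + s)²)*(2*s) = 2*s*(s + (-4 + s)²))
(v(0)*(-10))*√(-6 - 9) = ((2*0*(0 + (-4 + 0)²))*(-10))*√(-6 - 9) = ((2*0*(0 + (-4)²))*(-10))*√(-15) = ((2*0*(0 + 16))*(-10))*(I*√15) = ((2*0*16)*(-10))*(I*√15) = (0*(-10))*(I*√15) = 0*(I*√15) = 0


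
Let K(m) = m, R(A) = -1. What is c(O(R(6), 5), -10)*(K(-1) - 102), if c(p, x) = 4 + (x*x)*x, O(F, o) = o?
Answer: 102588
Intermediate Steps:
c(p, x) = 4 + x³ (c(p, x) = 4 + x²*x = 4 + x³)
c(O(R(6), 5), -10)*(K(-1) - 102) = (4 + (-10)³)*(-1 - 102) = (4 - 1000)*(-103) = -996*(-103) = 102588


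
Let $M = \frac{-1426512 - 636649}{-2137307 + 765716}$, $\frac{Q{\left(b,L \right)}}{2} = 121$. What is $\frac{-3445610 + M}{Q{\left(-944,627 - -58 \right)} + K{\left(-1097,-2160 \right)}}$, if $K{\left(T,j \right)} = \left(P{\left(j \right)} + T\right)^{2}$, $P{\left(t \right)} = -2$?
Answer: $- \frac{4725965602349}{1656940906413} \approx -2.8522$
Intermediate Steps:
$Q{\left(b,L \right)} = 242$ ($Q{\left(b,L \right)} = 2 \cdot 121 = 242$)
$K{\left(T,j \right)} = \left(-2 + T\right)^{2}$
$M = \frac{2063161}{1371591}$ ($M = - \frac{2063161}{-1371591} = \left(-2063161\right) \left(- \frac{1}{1371591}\right) = \frac{2063161}{1371591} \approx 1.5042$)
$\frac{-3445610 + M}{Q{\left(-944,627 - -58 \right)} + K{\left(-1097,-2160 \right)}} = \frac{-3445610 + \frac{2063161}{1371591}}{242 + \left(-2 - 1097\right)^{2}} = - \frac{4725965602349}{1371591 \left(242 + \left(-1099\right)^{2}\right)} = - \frac{4725965602349}{1371591 \left(242 + 1207801\right)} = - \frac{4725965602349}{1371591 \cdot 1208043} = \left(- \frac{4725965602349}{1371591}\right) \frac{1}{1208043} = - \frac{4725965602349}{1656940906413}$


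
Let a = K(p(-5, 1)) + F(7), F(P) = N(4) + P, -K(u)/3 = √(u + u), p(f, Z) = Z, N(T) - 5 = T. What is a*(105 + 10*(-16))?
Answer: -880 + 165*√2 ≈ -646.65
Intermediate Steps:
N(T) = 5 + T
K(u) = -3*√2*√u (K(u) = -3*√(u + u) = -3*√2*√u)
F(P) = 9 + P (F(P) = (5 + 4) + P = 9 + P)
a = 16 - 3*√2 (a = -3*√2*√1 + (9 + 7) = -3*√2*1 + 16 = -3*√2 + 16 = 16 - 3*√2 ≈ 11.757)
a*(105 + 10*(-16)) = (16 - 3*√2)*(105 + 10*(-16)) = (16 - 3*√2)*(105 - 160) = (16 - 3*√2)*(-55) = -880 + 165*√2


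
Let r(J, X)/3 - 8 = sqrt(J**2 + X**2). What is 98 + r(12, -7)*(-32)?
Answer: -670 - 96*sqrt(193) ≈ -2003.7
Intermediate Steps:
r(J, X) = 24 + 3*sqrt(J**2 + X**2)
98 + r(12, -7)*(-32) = 98 + (24 + 3*sqrt(12**2 + (-7)**2))*(-32) = 98 + (24 + 3*sqrt(144 + 49))*(-32) = 98 + (24 + 3*sqrt(193))*(-32) = 98 + (-768 - 96*sqrt(193)) = -670 - 96*sqrt(193)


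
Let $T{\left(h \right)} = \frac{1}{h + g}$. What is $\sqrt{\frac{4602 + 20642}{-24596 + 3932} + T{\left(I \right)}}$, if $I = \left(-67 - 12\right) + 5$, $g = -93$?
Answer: $\frac{i \sqrt{101523495374}}{287574} \approx 1.108 i$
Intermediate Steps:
$I = -74$ ($I = \left(-67 + \left(-17 + 5\right)\right) + 5 = \left(-67 - 12\right) + 5 = -79 + 5 = -74$)
$T{\left(h \right)} = \frac{1}{-93 + h}$ ($T{\left(h \right)} = \frac{1}{h - 93} = \frac{1}{-93 + h}$)
$\sqrt{\frac{4602 + 20642}{-24596 + 3932} + T{\left(I \right)}} = \sqrt{\frac{4602 + 20642}{-24596 + 3932} + \frac{1}{-93 - 74}} = \sqrt{\frac{25244}{-20664} + \frac{1}{-167}} = \sqrt{25244 \left(- \frac{1}{20664}\right) - \frac{1}{167}} = \sqrt{- \frac{6311}{5166} - \frac{1}{167}} = \sqrt{- \frac{1059103}{862722}} = \frac{i \sqrt{101523495374}}{287574}$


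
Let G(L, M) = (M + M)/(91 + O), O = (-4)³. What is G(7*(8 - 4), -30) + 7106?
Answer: 63934/9 ≈ 7103.8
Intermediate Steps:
O = -64
G(L, M) = 2*M/27 (G(L, M) = (M + M)/(91 - 64) = (2*M)/27 = (2*M)*(1/27) = 2*M/27)
G(7*(8 - 4), -30) + 7106 = (2/27)*(-30) + 7106 = -20/9 + 7106 = 63934/9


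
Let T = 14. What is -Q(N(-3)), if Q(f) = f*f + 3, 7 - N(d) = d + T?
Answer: -19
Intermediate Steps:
N(d) = -7 - d (N(d) = 7 - (d + 14) = 7 - (14 + d) = 7 + (-14 - d) = -7 - d)
Q(f) = 3 + f² (Q(f) = f² + 3 = 3 + f²)
-Q(N(-3)) = -(3 + (-7 - 1*(-3))²) = -(3 + (-7 + 3)²) = -(3 + (-4)²) = -(3 + 16) = -1*19 = -19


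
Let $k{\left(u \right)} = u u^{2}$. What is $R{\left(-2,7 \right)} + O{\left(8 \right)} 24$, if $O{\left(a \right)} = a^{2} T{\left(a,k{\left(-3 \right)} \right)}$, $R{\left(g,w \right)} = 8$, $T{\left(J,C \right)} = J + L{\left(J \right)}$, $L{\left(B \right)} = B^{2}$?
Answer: $110600$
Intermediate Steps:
$k{\left(u \right)} = u^{3}$
$T{\left(J,C \right)} = J + J^{2}$
$O{\left(a \right)} = a^{3} \left(1 + a\right)$ ($O{\left(a \right)} = a^{2} a \left(1 + a\right) = a^{3} \left(1 + a\right)$)
$R{\left(-2,7 \right)} + O{\left(8 \right)} 24 = 8 + 8^{3} \left(1 + 8\right) 24 = 8 + 512 \cdot 9 \cdot 24 = 8 + 4608 \cdot 24 = 8 + 110592 = 110600$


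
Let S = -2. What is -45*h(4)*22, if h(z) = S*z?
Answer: 7920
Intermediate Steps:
h(z) = -2*z
-45*h(4)*22 = -(-90)*4*22 = -45*(-8)*22 = 360*22 = 7920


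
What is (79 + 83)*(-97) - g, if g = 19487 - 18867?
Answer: -16334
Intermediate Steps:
g = 620
(79 + 83)*(-97) - g = (79 + 83)*(-97) - 1*620 = 162*(-97) - 620 = -15714 - 620 = -16334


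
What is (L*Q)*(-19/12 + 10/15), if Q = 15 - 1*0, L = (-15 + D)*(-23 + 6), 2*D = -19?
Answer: -45815/8 ≈ -5726.9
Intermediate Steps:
D = -19/2 (D = (½)*(-19) = -19/2 ≈ -9.5000)
L = 833/2 (L = (-15 - 19/2)*(-23 + 6) = -49/2*(-17) = 833/2 ≈ 416.50)
Q = 15 (Q = 15 + 0 = 15)
(L*Q)*(-19/12 + 10/15) = ((833/2)*15)*(-19/12 + 10/15) = 12495*(-19*1/12 + 10*(1/15))/2 = 12495*(-19/12 + ⅔)/2 = (12495/2)*(-11/12) = -45815/8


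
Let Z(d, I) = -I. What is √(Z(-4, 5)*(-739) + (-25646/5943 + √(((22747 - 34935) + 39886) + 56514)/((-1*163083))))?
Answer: √(385206206545478177517 - 1279993129926*√21053)/323067423 ≈ 60.751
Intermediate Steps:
√(Z(-4, 5)*(-739) + (-25646/5943 + √(((22747 - 34935) + 39886) + 56514)/((-1*163083)))) = √(-1*5*(-739) + (-25646/5943 + √(((22747 - 34935) + 39886) + 56514)/((-1*163083)))) = √(-5*(-739) + (-25646*1/5943 + √((-12188 + 39886) + 56514)/(-163083))) = √(3695 + (-25646/5943 + √(27698 + 56514)*(-1/163083))) = √(3695 + (-25646/5943 + √84212*(-1/163083))) = √(3695 + (-25646/5943 + (2*√21053)*(-1/163083))) = √(3695 + (-25646/5943 - 2*√21053/163083)) = √(21933739/5943 - 2*√21053/163083)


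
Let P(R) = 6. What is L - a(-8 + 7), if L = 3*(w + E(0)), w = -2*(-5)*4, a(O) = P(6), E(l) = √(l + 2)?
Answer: 114 + 3*√2 ≈ 118.24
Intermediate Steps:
E(l) = √(2 + l)
a(O) = 6
w = 40 (w = 10*4 = 40)
L = 120 + 3*√2 (L = 3*(40 + √(2 + 0)) = 3*(40 + √2) = 120 + 3*√2 ≈ 124.24)
L - a(-8 + 7) = (120 + 3*√2) - 1*6 = (120 + 3*√2) - 6 = 114 + 3*√2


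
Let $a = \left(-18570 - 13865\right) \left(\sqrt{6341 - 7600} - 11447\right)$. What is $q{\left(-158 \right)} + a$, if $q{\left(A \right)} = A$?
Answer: $371283287 - 32435 i \sqrt{1259} \approx 3.7128 \cdot 10^{8} - 1.1509 \cdot 10^{6} i$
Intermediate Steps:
$a = 371283445 - 32435 i \sqrt{1259}$ ($a = - 32435 \left(\sqrt{-1259} - 11447\right) = - 32435 \left(i \sqrt{1259} - 11447\right) = - 32435 \left(-11447 + i \sqrt{1259}\right) = 371283445 - 32435 i \sqrt{1259} \approx 3.7128 \cdot 10^{8} - 1.1509 \cdot 10^{6} i$)
$q{\left(-158 \right)} + a = -158 + \left(371283445 - 32435 i \sqrt{1259}\right) = 371283287 - 32435 i \sqrt{1259}$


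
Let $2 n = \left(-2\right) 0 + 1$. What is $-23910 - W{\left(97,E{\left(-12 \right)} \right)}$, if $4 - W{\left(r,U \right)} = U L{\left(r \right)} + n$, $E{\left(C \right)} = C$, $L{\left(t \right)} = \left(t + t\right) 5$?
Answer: $- \frac{71107}{2} \approx -35554.0$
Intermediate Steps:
$L{\left(t \right)} = 10 t$ ($L{\left(t \right)} = 2 t 5 = 10 t$)
$n = \frac{1}{2}$ ($n = \frac{\left(-2\right) 0 + 1}{2} = \frac{0 + 1}{2} = \frac{1}{2} \cdot 1 = \frac{1}{2} \approx 0.5$)
$W{\left(r,U \right)} = \frac{7}{2} - 10 U r$ ($W{\left(r,U \right)} = 4 - \left(U 10 r + \frac{1}{2}\right) = 4 - \left(10 U r + \frac{1}{2}\right) = 4 - \left(\frac{1}{2} + 10 U r\right) = \frac{7}{2} - 10 U r$)
$-23910 - W{\left(97,E{\left(-12 \right)} \right)} = -23910 - \left(\frac{7}{2} - \left(-120\right) 97\right) = -23910 - \left(\frac{7}{2} + 11640\right) = -23910 - \frac{23287}{2} = - \frac{71107}{2}$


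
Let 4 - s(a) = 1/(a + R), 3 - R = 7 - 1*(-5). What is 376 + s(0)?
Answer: 3421/9 ≈ 380.11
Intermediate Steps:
R = -9 (R = 3 - (7 - 1*(-5)) = 3 - (7 + 5) = 3 - 1*12 = 3 - 12 = -9)
s(a) = 4 - 1/(-9 + a) (s(a) = 4 - 1/(a - 9) = 4 - 1/(-9 + a))
376 + s(0) = 376 + (-37 + 4*0)/(-9 + 0) = 376 + (-37 + 0)/(-9) = 376 - ⅑*(-37) = 376 + 37/9 = 3421/9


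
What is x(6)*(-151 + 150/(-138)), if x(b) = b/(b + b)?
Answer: -1749/23 ≈ -76.043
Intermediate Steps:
x(b) = ½ (x(b) = b/((2*b)) = (1/(2*b))*b = ½)
x(6)*(-151 + 150/(-138)) = (-151 + 150/(-138))/2 = (-151 + 150*(-1/138))/2 = (-151 - 25/23)/2 = (½)*(-3498/23) = -1749/23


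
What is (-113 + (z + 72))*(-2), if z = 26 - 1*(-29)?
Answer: -28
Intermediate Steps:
z = 55 (z = 26 + 29 = 55)
(-113 + (z + 72))*(-2) = (-113 + (55 + 72))*(-2) = (-113 + 127)*(-2) = 14*(-2) = -28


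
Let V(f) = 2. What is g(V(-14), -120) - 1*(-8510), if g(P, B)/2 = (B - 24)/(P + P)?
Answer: 8438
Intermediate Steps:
g(P, B) = (-24 + B)/P (g(P, B) = 2*((B - 24)/(P + P)) = 2*((-24 + B)/((2*P))) = 2*((-24 + B)*(1/(2*P))) = 2*((-24 + B)/(2*P)) = (-24 + B)/P)
g(V(-14), -120) - 1*(-8510) = (-24 - 120)/2 - 1*(-8510) = (½)*(-144) + 8510 = -72 + 8510 = 8438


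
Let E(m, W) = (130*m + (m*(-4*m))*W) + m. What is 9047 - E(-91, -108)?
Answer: -3556424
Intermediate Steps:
E(m, W) = 131*m - 4*W*m**2 (E(m, W) = (130*m + (-4*m**2)*W) + m = (130*m - 4*W*m**2) + m = 131*m - 4*W*m**2)
9047 - E(-91, -108) = 9047 - (-91)*(131 - 4*(-108)*(-91)) = 9047 - (-91)*(131 - 39312) = 9047 - (-91)*(-39181) = 9047 - 1*3565471 = 9047 - 3565471 = -3556424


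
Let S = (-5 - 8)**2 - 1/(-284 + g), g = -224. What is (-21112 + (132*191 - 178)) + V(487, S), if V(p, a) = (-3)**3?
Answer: 3895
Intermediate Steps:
S = 85853/508 (S = (-5 - 8)**2 - 1/(-284 - 224) = (-13)**2 - 1/(-508) = 169 - 1*(-1/508) = 169 + 1/508 = 85853/508 ≈ 169.00)
V(p, a) = -27
(-21112 + (132*191 - 178)) + V(487, S) = (-21112 + (132*191 - 178)) - 27 = (-21112 + (25212 - 178)) - 27 = (-21112 + 25034) - 27 = 3922 - 27 = 3895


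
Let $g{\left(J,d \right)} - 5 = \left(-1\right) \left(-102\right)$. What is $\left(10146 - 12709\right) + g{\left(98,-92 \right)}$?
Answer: $-2456$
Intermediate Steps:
$g{\left(J,d \right)} = 107$ ($g{\left(J,d \right)} = 5 - -102 = 5 + 102 = 107$)
$\left(10146 - 12709\right) + g{\left(98,-92 \right)} = \left(10146 - 12709\right) + 107 = -2563 + 107 = -2456$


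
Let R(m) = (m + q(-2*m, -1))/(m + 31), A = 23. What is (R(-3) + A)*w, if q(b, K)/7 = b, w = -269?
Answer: -183727/28 ≈ -6561.7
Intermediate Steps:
q(b, K) = 7*b
R(m) = -13*m/(31 + m) (R(m) = (m + 7*(-2*m))/(m + 31) = (m - 14*m)/(31 + m) = (-13*m)/(31 + m) = -13*m/(31 + m))
(R(-3) + A)*w = (-13*(-3)/(31 - 3) + 23)*(-269) = (-13*(-3)/28 + 23)*(-269) = (-13*(-3)*1/28 + 23)*(-269) = (39/28 + 23)*(-269) = (683/28)*(-269) = -183727/28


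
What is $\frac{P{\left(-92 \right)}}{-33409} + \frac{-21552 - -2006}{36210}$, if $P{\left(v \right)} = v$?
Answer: $- \frac{324840497}{604869945} \approx -0.53704$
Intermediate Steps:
$\frac{P{\left(-92 \right)}}{-33409} + \frac{-21552 - -2006}{36210} = - \frac{92}{-33409} + \frac{-21552 - -2006}{36210} = \left(-92\right) \left(- \frac{1}{33409}\right) + \left(-21552 + 2006\right) \frac{1}{36210} = \frac{92}{33409} - \frac{9773}{18105} = - \frac{324840497}{604869945}$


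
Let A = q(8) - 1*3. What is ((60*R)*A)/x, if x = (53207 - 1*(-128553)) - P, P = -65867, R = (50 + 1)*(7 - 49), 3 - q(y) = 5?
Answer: 642600/247627 ≈ 2.5950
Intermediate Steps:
q(y) = -2 (q(y) = 3 - 1*5 = 3 - 5 = -2)
A = -5 (A = -2 - 1*3 = -2 - 3 = -5)
R = -2142 (R = 51*(-42) = -2142)
x = 247627 (x = (53207 - 1*(-128553)) - 1*(-65867) = (53207 + 128553) + 65867 = 181760 + 65867 = 247627)
((60*R)*A)/x = ((60*(-2142))*(-5))/247627 = -128520*(-5)*(1/247627) = 642600*(1/247627) = 642600/247627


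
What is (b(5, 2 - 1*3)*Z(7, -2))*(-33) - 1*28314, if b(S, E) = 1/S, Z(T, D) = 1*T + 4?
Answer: -141933/5 ≈ -28387.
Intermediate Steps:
Z(T, D) = 4 + T (Z(T, D) = T + 4 = 4 + T)
(b(5, 2 - 1*3)*Z(7, -2))*(-33) - 1*28314 = ((4 + 7)/5)*(-33) - 1*28314 = ((⅕)*11)*(-33) - 28314 = (11/5)*(-33) - 28314 = -363/5 - 28314 = -141933/5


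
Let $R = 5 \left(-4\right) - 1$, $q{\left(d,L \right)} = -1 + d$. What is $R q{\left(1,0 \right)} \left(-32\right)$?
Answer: $0$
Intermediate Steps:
$R = -21$ ($R = -20 - 1 = -21$)
$R q{\left(1,0 \right)} \left(-32\right) = - 21 \left(-1 + 1\right) \left(-32\right) = \left(-21\right) 0 \left(-32\right) = 0 \left(-32\right) = 0$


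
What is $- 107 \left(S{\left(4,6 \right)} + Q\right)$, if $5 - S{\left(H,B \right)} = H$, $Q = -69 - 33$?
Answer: $10807$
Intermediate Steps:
$Q = -102$ ($Q = -69 - 33 = -102$)
$S{\left(H,B \right)} = 5 - H$
$- 107 \left(S{\left(4,6 \right)} + Q\right) = - 107 \left(\left(5 - 4\right) - 102\right) = - 107 \left(1 - 102\right) = \left(-107\right) \left(-101\right) = 10807$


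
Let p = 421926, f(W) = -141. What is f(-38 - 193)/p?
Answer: -47/140642 ≈ -0.00033418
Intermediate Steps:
f(-38 - 193)/p = -141/421926 = -141*1/421926 = -47/140642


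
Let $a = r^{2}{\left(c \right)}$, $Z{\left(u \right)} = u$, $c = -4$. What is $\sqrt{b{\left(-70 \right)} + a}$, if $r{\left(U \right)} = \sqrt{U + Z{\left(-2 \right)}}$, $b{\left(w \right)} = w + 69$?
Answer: $i \sqrt{7} \approx 2.6458 i$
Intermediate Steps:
$b{\left(w \right)} = 69 + w$
$r{\left(U \right)} = \sqrt{-2 + U}$ ($r{\left(U \right)} = \sqrt{U - 2} = \sqrt{-2 + U}$)
$a = -6$ ($a = \left(\sqrt{-2 - 4}\right)^{2} = \left(\sqrt{-6}\right)^{2} = \left(i \sqrt{6}\right)^{2} = -6$)
$\sqrt{b{\left(-70 \right)} + a} = \sqrt{\left(69 - 70\right) - 6} = \sqrt{-1 - 6} = \sqrt{-7} = i \sqrt{7}$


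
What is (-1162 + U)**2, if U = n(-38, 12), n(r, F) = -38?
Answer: 1440000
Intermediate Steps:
U = -38
(-1162 + U)**2 = (-1162 - 38)**2 = (-1200)**2 = 1440000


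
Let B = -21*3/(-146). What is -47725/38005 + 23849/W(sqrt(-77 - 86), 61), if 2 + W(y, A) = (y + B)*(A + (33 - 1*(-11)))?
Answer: -198670064697463/291471222251429 - 53378354820*I*sqrt(163)/38346431029 ≈ -0.68161 - 17.772*I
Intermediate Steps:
B = 63/146 (B = -63*(-1/146) = 63/146 ≈ 0.43151)
W(y, A) = -2 + (44 + A)*(63/146 + y) (W(y, A) = -2 + (y + 63/146)*(A + (33 - 1*(-11))) = -2 + (63/146 + y)*(A + (33 + 11)) = -2 + (63/146 + y)*(A + 44) = -2 + (63/146 + y)*(44 + A) = -2 + (44 + A)*(63/146 + y))
-47725/38005 + 23849/W(sqrt(-77 - 86), 61) = -47725/38005 + 23849/(1240/73 + 44*sqrt(-77 - 86) + (63/146)*61 + 61*sqrt(-77 - 86)) = -47725*1/38005 + 23849/(1240/73 + 44*sqrt(-163) + 3843/146 + 61*sqrt(-163)) = -9545/7601 + 23849/(1240/73 + 44*(I*sqrt(163)) + 3843/146 + 61*(I*sqrt(163))) = -9545/7601 + 23849/(1240/73 + 44*I*sqrt(163) + 3843/146 + 61*I*sqrt(163)) = -9545/7601 + 23849/(6323/146 + 105*I*sqrt(163))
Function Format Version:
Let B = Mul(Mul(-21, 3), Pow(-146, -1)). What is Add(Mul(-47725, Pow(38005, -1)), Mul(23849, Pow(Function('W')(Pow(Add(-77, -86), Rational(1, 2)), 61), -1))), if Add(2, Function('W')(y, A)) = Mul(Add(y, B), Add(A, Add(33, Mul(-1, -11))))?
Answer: Add(Rational(-198670064697463, 291471222251429), Mul(Rational(-53378354820, 38346431029), I, Pow(163, Rational(1, 2)))) ≈ Add(-0.68161, Mul(-17.772, I))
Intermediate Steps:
B = Rational(63, 146) (B = Mul(-63, Rational(-1, 146)) = Rational(63, 146) ≈ 0.43151)
Function('W')(y, A) = Add(-2, Mul(Add(44, A), Add(Rational(63, 146), y))) (Function('W')(y, A) = Add(-2, Mul(Add(y, Rational(63, 146)), Add(A, Add(33, Mul(-1, -11))))) = Add(-2, Mul(Add(Rational(63, 146), y), Add(A, Add(33, 11)))) = Add(-2, Mul(Add(Rational(63, 146), y), Add(A, 44))) = Add(-2, Mul(Add(Rational(63, 146), y), Add(44, A))) = Add(-2, Mul(Add(44, A), Add(Rational(63, 146), y))))
Add(Mul(-47725, Pow(38005, -1)), Mul(23849, Pow(Function('W')(Pow(Add(-77, -86), Rational(1, 2)), 61), -1))) = Add(Mul(-47725, Pow(38005, -1)), Mul(23849, Pow(Add(Rational(1240, 73), Mul(44, Pow(Add(-77, -86), Rational(1, 2))), Mul(Rational(63, 146), 61), Mul(61, Pow(Add(-77, -86), Rational(1, 2)))), -1))) = Add(Mul(-47725, Rational(1, 38005)), Mul(23849, Pow(Add(Rational(1240, 73), Mul(44, Pow(-163, Rational(1, 2))), Rational(3843, 146), Mul(61, Pow(-163, Rational(1, 2)))), -1))) = Add(Rational(-9545, 7601), Mul(23849, Pow(Add(Rational(1240, 73), Mul(44, Mul(I, Pow(163, Rational(1, 2)))), Rational(3843, 146), Mul(61, Mul(I, Pow(163, Rational(1, 2))))), -1))) = Add(Rational(-9545, 7601), Mul(23849, Pow(Add(Rational(1240, 73), Mul(44, I, Pow(163, Rational(1, 2))), Rational(3843, 146), Mul(61, I, Pow(163, Rational(1, 2)))), -1))) = Add(Rational(-9545, 7601), Mul(23849, Pow(Add(Rational(6323, 146), Mul(105, I, Pow(163, Rational(1, 2)))), -1)))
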